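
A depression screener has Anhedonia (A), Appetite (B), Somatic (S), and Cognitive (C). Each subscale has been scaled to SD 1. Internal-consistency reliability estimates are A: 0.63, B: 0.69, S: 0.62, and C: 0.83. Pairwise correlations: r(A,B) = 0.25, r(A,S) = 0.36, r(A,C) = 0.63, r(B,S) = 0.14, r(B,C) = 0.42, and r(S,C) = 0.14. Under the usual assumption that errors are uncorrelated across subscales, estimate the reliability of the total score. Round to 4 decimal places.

Var(A+B+S+C) = 4 + 2·[0.25 + 0.36 + 0.63 + 0.14 + 0.42 + 0.14] = 4 + 3.88 = 7.88.
Because errors are independent across components, Cov(Tᵢ,Tⱼ) = Cov(Xᵢ,Xⱼ); the off-diagonal part of the true-score variance is the same as above.
True-score variance = [0.63 + 0.69 + 0.62 + 0.83] + 3.88 = 2.77 + 3.88 = 6.65.
Reliability = 6.65 / 7.88 = 0.8439.

0.8439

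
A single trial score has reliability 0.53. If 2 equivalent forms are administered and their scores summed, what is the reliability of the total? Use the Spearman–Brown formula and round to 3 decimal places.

0.693

ρ_k = kρ / (1 + (k−1)ρ) = 2·0.53 / (1 + 1·0.53) = 1.060 / 1.530 = 0.693.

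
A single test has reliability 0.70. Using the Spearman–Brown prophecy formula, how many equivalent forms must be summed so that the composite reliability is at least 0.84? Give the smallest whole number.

3

k ≥ ρ*(1−ρ₁)/(ρ₁(1−ρ*)) = 0.84·0.30 / (0.70·0.16) = 2.250.
Smallest integer k = 3.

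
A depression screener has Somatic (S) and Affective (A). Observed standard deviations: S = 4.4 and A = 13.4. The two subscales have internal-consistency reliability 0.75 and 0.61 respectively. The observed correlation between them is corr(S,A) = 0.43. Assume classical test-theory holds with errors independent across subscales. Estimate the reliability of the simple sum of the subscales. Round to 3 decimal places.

Var(S+A) = 4.4² + 13.4² + 2·[4.4·13.4·0.43] = 198.92 + 50.7056 = 249.626.
Because errors are independent across components, Cov(Tᵢ,Tⱼ) = Cov(Xᵢ,Xⱼ); the off-diagonal part of the true-score variance is the same as above.
True-score variance = [4.4²·0.75 + 13.4²·0.61] + 50.7056 = 124.052 + 50.7056 = 174.757.
Reliability = 174.757 / 249.626 = 0.700.

0.700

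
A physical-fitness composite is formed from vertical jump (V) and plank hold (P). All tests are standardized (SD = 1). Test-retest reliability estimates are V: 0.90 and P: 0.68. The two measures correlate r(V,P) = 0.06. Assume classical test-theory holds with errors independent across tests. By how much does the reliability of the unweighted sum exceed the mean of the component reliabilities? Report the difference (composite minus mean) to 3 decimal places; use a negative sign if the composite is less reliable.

0.012

Var(sum) = 2 + 0.12 = 2.12; true-score variance = 1.58 + 0.12 = 1.7; composite reliability = 0.8019.
Mean component reliability = 0.7900.
Difference = 0.8019 − 0.7900 = 0.012.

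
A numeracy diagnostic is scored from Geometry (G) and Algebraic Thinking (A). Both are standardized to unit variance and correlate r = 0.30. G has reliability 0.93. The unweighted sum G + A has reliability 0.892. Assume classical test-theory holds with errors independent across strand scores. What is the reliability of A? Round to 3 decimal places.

0.789

Var(G+A) = 2 + 2·0.30 = 2.600.
True-score variance = ρ_G + ρ_A + 2·0.30, so 0.892 = (0.93 + ρ_A + 0.60) / 2.600.
ρ_A = 0.892·2.600 − 0.93 − 0.60 = 0.789.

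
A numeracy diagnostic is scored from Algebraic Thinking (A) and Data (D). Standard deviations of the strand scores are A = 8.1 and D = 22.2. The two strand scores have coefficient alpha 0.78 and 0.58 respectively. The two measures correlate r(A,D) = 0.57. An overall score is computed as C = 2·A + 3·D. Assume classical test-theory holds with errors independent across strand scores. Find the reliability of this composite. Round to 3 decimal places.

Var(C) = 2²·8.1² + 3²·22.2² + 2·[6·8.1·22.2·0.57] = 4698 + 1229.97 = 5927.97.
Under uncorrelated errors the observed covariances equal the true-score covariances, so only the own-variance terms attenuate.
True-score variance = [2²·8.1²·0.78 + 3²·22.2²·0.58] + 1229.97 = 2777.33 + 1229.97 = 4007.3.
Reliability = 4007.3 / 5927.97 = 0.676.

0.676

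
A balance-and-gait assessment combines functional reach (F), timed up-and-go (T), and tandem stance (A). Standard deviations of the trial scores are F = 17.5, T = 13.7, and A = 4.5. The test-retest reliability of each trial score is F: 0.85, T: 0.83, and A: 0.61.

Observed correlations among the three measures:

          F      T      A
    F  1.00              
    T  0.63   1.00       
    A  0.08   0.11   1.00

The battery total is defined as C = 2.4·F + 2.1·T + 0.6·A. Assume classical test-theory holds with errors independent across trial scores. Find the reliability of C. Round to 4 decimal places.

0.9018

Var(C) = 2.4²·17.5² + 2.1²·13.7² + 0.6²·4.5² + 2·[5.04·17.5·13.7·0.63 + 1.44·17.5·4.5·0.08 + 1.26·13.7·4.5·0.11] = 2599 + 1557.74 = 4156.74.
Under uncorrelated errors the observed covariances equal the true-score covariances, so only the own-variance terms attenuate.
True-score variance = [2.4²·17.5²·0.85 + 2.1²·13.7²·0.83 + 0.6²·4.5²·0.61] + 1557.74 = 2190.85 + 1557.74 = 3748.59.
Reliability = 3748.59 / 4156.74 = 0.9018.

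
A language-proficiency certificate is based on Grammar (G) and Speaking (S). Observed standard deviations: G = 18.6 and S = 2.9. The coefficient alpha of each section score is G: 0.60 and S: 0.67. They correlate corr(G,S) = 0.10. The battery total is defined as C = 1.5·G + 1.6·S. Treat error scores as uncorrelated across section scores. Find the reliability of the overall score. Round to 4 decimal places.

Var(C) = 1.5²·18.6² + 1.6²·2.9² + 2·[2.4·18.6·2.9·0.10] = 799.94 + 25.8912 = 825.831.
With uncorrelated errors the cross-covariances are all true-score covariance, so they carry over unchanged; only the diagonal terms shrink to ρᵢσᵢ².
True-score variance = [1.5²·18.6²·0.60 + 1.6²·2.9²·0.67] + 25.8912 = 481.471 + 25.8912 = 507.362.
Reliability = 507.362 / 825.831 = 0.6144.

0.6144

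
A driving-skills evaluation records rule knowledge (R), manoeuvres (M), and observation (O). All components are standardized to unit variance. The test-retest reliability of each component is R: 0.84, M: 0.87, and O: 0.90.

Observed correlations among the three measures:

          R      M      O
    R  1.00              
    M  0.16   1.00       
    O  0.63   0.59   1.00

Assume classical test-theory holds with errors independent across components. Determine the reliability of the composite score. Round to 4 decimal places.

Var(R+M+O) = 3 + 2·[0.16 + 0.63 + 0.59] = 3 + 2.76 = 5.76.
Because errors are independent across components, Cov(Tᵢ,Tⱼ) = Cov(Xᵢ,Xⱼ); the off-diagonal part of the true-score variance is the same as above.
True-score variance = [0.84 + 0.87 + 0.90] + 2.76 = 2.61 + 2.76 = 5.37.
Reliability = 5.37 / 5.76 = 0.9323.

0.9323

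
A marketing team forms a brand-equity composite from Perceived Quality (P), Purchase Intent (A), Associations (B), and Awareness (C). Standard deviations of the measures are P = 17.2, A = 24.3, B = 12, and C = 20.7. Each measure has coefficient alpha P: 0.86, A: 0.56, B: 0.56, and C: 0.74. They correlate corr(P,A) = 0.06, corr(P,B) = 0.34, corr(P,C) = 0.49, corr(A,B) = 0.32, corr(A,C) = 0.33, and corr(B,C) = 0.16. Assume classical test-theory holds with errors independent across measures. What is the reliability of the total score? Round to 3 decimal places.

0.817

Var(P+A+B+C) = 17.2² + 24.3² + 12² + 20.7² + 2·[17.2·24.3·0.06 + 17.2·12·0.34 + 17.2·20.7·0.49 + 24.3·12·0.32 + 24.3·20.7·0.33 + 12·20.7·0.16] = 1458.82 + 1137.53 = 2596.35.
Under uncorrelated errors the observed covariances equal the true-score covariances, so only the own-variance terms attenuate.
True-score variance = [17.2²·0.86 + 24.3²·0.56 + 12²·0.56 + 20.7²·0.74] + 1137.53 = 982.819 + 1137.53 = 2120.34.
Reliability = 2120.34 / 2596.35 = 0.817.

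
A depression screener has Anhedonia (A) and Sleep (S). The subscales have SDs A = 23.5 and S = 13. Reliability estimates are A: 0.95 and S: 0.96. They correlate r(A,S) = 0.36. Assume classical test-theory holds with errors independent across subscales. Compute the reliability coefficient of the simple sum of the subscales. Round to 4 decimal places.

0.9635

Var(A+S) = 23.5² + 13² + 2·[23.5·13·0.36] = 721.25 + 219.96 = 941.21.
With uncorrelated errors the cross-covariances are all true-score covariance, so they carry over unchanged; only the diagonal terms shrink to ρᵢσᵢ².
True-score variance = [23.5²·0.95 + 13²·0.96] + 219.96 = 686.877 + 219.96 = 906.837.
Reliability = 906.837 / 941.21 = 0.9635.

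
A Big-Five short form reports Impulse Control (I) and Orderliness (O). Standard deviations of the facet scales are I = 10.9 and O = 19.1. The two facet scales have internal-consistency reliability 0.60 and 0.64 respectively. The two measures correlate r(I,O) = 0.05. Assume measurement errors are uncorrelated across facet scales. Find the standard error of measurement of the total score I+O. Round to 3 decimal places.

Var(total) = 483.62 + 20.819 = 504.439.
True-score variance = 304.764 + 20.819 = 325.583, so reliability = 0.6454.
Error variance = 504.439 − 325.583 = 178.856; SEM = √178.856 = 13.374.

13.374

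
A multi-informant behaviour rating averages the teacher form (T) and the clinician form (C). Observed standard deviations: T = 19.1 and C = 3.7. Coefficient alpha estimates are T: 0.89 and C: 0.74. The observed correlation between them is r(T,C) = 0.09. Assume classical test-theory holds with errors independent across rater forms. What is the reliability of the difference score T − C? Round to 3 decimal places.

0.881

Var(T−C) = 19.1² + 3.7² − 2·19.1·3.7·0.09 = 378.5 − 12.7206 = 365.779.
With uncorrelated errors the cross-covariances are all true-score covariance, so they carry over unchanged; only the diagonal terms shrink to ρᵢσᵢ².
True-score variance = [19.1²·0.89 + 3.7²·0.74] − 12.7206 = 334.812 − 12.7206 = 322.091.
Reliability = 322.091 / 365.779 = 0.881.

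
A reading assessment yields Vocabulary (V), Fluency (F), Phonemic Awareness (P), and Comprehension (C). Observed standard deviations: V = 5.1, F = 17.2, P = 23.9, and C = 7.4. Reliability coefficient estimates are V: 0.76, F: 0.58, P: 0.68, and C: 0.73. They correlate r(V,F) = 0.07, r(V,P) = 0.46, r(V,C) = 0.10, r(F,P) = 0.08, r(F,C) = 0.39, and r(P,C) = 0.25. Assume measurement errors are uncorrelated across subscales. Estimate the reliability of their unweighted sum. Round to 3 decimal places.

0.754

Var(V+F+P+C) = 5.1² + 17.2² + 23.9² + 7.4² + 2·[5.1·17.2·0.07 + 5.1·23.9·0.46 + 5.1·7.4·0.10 + 17.2·23.9·0.08 + 17.2·7.4·0.39 + 23.9·7.4·0.25] = 947.82 + 385.449 = 1333.27.
With uncorrelated errors the cross-covariances are all true-score covariance, so they carry over unchanged; only the diagonal terms shrink to ρᵢσᵢ².
True-score variance = [5.1²·0.76 + 17.2²·0.58 + 23.9²·0.68 + 7.4²·0.73] + 385.449 = 619.752 + 385.449 = 1005.2.
Reliability = 1005.2 / 1333.27 = 0.754.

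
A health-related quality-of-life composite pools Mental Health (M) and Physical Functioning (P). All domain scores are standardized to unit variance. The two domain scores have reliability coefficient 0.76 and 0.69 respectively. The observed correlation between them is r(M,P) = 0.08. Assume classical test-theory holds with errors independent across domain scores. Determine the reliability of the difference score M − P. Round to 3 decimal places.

Var(M−P) = 1 + 1 − 2·0.08 = 2 − 0.16 = 1.84.
Under uncorrelated errors the observed covariances equal the true-score covariances, so only the own-variance terms attenuate.
True-score variance = [0.76 + 0.69] − 0.16 = 1.45 − 0.16 = 1.29.
Reliability = 1.29 / 1.84 = 0.701.

0.701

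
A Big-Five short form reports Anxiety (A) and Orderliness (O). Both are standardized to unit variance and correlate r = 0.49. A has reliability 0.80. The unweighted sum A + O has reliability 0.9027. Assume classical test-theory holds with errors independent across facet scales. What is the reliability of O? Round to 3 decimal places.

Var(A+O) = 2 + 2·0.49 = 2.980.
True-score variance = ρ_A + ρ_O + 2·0.49, so 0.9027 = (0.80 + ρ_O + 0.98) / 2.980.
ρ_O = 0.9027·2.980 − 0.80 − 0.98 = 0.910.

0.910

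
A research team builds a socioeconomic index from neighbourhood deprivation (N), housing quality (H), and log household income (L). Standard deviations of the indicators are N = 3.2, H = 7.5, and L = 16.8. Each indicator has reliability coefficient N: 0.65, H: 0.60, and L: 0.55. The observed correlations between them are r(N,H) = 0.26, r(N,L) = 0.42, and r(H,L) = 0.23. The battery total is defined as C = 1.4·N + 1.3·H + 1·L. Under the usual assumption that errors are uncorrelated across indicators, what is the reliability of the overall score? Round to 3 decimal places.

0.692

Var(C) = 1.4²·3.2² + 1.3²·7.5² + 16.8² + 2·[1.82·3.2·7.5·0.26 + 1.4·3.2·16.8·0.42 + 1.3·7.5·16.8·0.23] = 397.373 + 161.283 = 558.656.
With uncorrelated errors the cross-covariances are all true-score covariance, so they carry over unchanged; only the diagonal terms shrink to ρᵢσᵢ².
True-score variance = [1.4²·3.2²·0.65 + 1.3²·7.5²·0.60 + 16.8²·0.55] + 161.283 = 225.315 + 161.283 = 386.599.
Reliability = 386.599 / 558.656 = 0.692.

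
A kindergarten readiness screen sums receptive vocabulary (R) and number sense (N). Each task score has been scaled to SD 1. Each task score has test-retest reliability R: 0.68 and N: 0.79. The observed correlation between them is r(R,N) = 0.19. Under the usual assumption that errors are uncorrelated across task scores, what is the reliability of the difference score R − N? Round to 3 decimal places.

0.673

Var(R−N) = 1 + 1 − 2·0.19 = 2 − 0.38 = 1.62.
With uncorrelated errors the cross-covariances are all true-score covariance, so they carry over unchanged; only the diagonal terms shrink to ρᵢσᵢ².
True-score variance = [0.68 + 0.79] − 0.38 = 1.47 − 0.38 = 1.09.
Reliability = 1.09 / 1.62 = 0.673.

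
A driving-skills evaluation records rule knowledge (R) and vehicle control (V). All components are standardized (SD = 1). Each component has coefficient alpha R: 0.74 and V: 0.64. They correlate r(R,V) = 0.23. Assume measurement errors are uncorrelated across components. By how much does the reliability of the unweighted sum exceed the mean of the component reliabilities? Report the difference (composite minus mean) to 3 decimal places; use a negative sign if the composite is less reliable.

0.058

Var(sum) = 2 + 0.46 = 2.46; true-score variance = 1.38 + 0.46 = 1.84; composite reliability = 0.7480.
Mean component reliability = 0.6900.
Difference = 0.7480 − 0.6900 = 0.058.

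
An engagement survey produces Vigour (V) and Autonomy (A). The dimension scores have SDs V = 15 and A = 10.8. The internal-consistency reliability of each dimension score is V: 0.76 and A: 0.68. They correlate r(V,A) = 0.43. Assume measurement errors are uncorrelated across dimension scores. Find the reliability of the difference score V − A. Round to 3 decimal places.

Var(V−A) = 15² + 10.8² − 2·15·10.8·0.43 = 341.64 − 139.32 = 202.32.
With uncorrelated errors the cross-covariances are all true-score covariance, so they carry over unchanged; only the diagonal terms shrink to ρᵢσᵢ².
True-score variance = [15²·0.76 + 10.8²·0.68] − 139.32 = 250.315 − 139.32 = 110.995.
Reliability = 110.995 / 202.32 = 0.549.

0.549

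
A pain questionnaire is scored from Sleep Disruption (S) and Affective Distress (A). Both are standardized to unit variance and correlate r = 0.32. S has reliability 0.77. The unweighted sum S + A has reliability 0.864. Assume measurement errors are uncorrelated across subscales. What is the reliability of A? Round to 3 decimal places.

Var(S+A) = 2 + 2·0.32 = 2.640.
True-score variance = ρ_S + ρ_A + 2·0.32, so 0.864 = (0.77 + ρ_A + 0.64) / 2.640.
ρ_A = 0.864·2.640 − 0.77 − 0.64 = 0.871.

0.871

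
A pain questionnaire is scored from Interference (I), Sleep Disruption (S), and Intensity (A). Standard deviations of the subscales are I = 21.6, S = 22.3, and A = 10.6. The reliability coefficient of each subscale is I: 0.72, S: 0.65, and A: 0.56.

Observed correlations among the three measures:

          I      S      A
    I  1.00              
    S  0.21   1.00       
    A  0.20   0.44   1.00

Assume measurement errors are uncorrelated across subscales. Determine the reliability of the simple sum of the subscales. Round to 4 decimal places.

Var(I+S+A) = 21.6² + 22.3² + 10.6² + 2·[21.6·22.3·0.21 + 21.6·10.6·0.20 + 22.3·10.6·0.44] = 1076.21 + 501.904 = 1578.11.
Under uncorrelated errors the observed covariances equal the true-score covariances, so only the own-variance terms attenuate.
True-score variance = [21.6²·0.72 + 22.3²·0.65 + 10.6²·0.56] + 501.904 = 722.083 + 501.904 = 1223.99.
Reliability = 1223.99 / 1578.11 = 0.7756.

0.7756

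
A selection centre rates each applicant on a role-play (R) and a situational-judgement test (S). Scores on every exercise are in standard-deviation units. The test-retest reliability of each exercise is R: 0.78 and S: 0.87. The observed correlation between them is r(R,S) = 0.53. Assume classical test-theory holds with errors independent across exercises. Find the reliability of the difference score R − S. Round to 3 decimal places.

0.628

Var(R−S) = 1 + 1 − 2·0.53 = 2 − 1.06 = 0.94.
Under uncorrelated errors the observed covariances equal the true-score covariances, so only the own-variance terms attenuate.
True-score variance = [0.78 + 0.87] − 1.06 = 1.65 − 1.06 = 0.59.
Reliability = 0.59 / 0.94 = 0.628.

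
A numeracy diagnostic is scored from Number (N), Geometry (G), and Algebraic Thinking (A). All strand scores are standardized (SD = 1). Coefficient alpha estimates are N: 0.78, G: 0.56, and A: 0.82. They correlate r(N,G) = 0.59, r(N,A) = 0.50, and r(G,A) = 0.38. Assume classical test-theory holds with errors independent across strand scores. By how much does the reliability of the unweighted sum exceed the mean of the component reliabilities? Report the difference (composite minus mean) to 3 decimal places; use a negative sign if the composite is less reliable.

0.139

Var(sum) = 3 + 2.94 = 5.94; true-score variance = 2.16 + 2.94 = 5.1; composite reliability = 0.8586.
Mean component reliability = 0.7200.
Difference = 0.8586 − 0.7200 = 0.139.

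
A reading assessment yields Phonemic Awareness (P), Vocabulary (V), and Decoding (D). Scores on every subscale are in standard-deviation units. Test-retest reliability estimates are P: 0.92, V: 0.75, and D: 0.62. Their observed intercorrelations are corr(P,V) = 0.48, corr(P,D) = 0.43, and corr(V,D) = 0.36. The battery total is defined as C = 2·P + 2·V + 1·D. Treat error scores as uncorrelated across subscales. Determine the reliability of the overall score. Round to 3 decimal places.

Var(C) = 2² + 2² + 1 + 2·[4·0.48 + 2·0.43 + 2·0.36] = 9 + 7 = 16.
With uncorrelated errors the cross-covariances are all true-score covariance, so they carry over unchanged; only the diagonal terms shrink to ρᵢσᵢ².
True-score variance = [2²·0.92 + 2²·0.75 + 0.62] + 7 = 7.3 + 7 = 14.3.
Reliability = 14.3 / 16 = 0.894.

0.894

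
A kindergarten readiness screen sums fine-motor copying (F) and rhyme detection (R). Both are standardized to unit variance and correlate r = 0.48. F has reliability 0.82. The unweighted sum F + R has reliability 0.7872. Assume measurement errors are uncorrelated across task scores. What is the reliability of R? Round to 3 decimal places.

Var(F+R) = 2 + 2·0.48 = 2.960.
True-score variance = ρ_F + ρ_R + 2·0.48, so 0.7872 = (0.82 + ρ_R + 0.96) / 2.960.
ρ_R = 0.7872·2.960 − 0.82 − 0.96 = 0.550.

0.550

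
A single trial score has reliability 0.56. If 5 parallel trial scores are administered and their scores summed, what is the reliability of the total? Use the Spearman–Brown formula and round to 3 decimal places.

0.864

ρ_k = kρ / (1 + (k−1)ρ) = 5·0.56 / (1 + 4·0.56) = 2.800 / 3.240 = 0.864.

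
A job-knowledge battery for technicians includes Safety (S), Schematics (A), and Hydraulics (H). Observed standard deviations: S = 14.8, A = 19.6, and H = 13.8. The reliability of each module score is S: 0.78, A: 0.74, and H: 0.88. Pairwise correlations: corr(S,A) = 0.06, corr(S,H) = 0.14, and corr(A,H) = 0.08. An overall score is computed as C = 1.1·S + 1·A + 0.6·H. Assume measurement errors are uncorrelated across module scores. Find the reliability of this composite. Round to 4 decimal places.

Var(C) = 1.1²·14.8² + 19.6² + 0.6²·13.8² + 2·[1.1·14.8·19.6·0.06 + 0.66·14.8·13.8·0.14 + 0.6·19.6·13.8·0.08] = 717.757 + 102 = 819.757.
Because errors are independent across components, Cov(Tᵢ,Tⱼ) = Cov(Xᵢ,Xⱼ); the off-diagonal part of the true-score variance is the same as above.
True-score variance = [1.1²·14.8²·0.78 + 19.6²·0.74 + 0.6²·13.8²·0.88] + 102 = 551.34 + 102 = 653.34.
Reliability = 653.34 / 819.757 = 0.7970.

0.7970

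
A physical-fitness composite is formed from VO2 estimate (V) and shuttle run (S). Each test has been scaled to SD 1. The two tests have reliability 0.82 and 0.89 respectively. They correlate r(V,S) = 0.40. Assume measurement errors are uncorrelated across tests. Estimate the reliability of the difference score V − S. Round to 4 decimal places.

0.7583

Var(V−S) = 1 + 1 − 2·0.40 = 2 − 0.8 = 1.2.
With uncorrelated errors the cross-covariances are all true-score covariance, so they carry over unchanged; only the diagonal terms shrink to ρᵢσᵢ².
True-score variance = [0.82 + 0.89] − 0.8 = 1.71 − 0.8 = 0.91.
Reliability = 0.91 / 1.2 = 0.7583.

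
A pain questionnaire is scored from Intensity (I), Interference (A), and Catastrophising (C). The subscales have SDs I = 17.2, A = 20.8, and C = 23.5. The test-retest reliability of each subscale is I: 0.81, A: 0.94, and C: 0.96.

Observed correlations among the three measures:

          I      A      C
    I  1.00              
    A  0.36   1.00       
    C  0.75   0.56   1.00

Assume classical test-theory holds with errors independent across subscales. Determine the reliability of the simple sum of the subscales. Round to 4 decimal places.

0.9613

Var(I+A+C) = 17.2² + 20.8² + 23.5² + 2·[17.2·20.8·0.36 + 17.2·23.5·0.75 + 20.8·23.5·0.56] = 1280.73 + 1411.34 = 2692.07.
Because errors are independent across components, Cov(Tᵢ,Tⱼ) = Cov(Xᵢ,Xⱼ); the off-diagonal part of the true-score variance is the same as above.
True-score variance = [17.2²·0.81 + 20.8²·0.94 + 23.5²·0.96] + 1411.34 = 1176.47 + 1411.34 = 2587.82.
Reliability = 2587.82 / 2692.07 = 0.9613.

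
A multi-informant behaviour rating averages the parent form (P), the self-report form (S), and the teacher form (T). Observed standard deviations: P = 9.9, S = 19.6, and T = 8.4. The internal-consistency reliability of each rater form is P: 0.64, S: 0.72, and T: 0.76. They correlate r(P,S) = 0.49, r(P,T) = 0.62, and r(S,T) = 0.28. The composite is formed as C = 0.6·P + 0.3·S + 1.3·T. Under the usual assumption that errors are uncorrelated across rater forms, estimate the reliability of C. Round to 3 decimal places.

0.850

Var(C) = 0.6²·9.9² + 0.3²·19.6² + 1.3²·8.4² + 2·[0.18·9.9·19.6·0.49 + 0.78·9.9·8.4·0.62 + 0.39·19.6·8.4·0.28] = 189.104 + 150.618 = 339.723.
With uncorrelated errors the cross-covariances are all true-score covariance, so they carry over unchanged; only the diagonal terms shrink to ρᵢσᵢ².
True-score variance = [0.6²·9.9²·0.64 + 0.3²·19.6²·0.72 + 1.3²·8.4²·0.76] + 150.618 = 138.102 + 150.618 = 288.721.
Reliability = 288.721 / 339.723 = 0.850.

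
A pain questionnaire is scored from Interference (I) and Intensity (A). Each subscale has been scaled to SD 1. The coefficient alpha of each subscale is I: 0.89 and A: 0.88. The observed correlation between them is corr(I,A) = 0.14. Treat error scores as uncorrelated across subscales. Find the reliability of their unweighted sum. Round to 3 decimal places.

Var(I+A) = 2 + 2·[0.14] = 2 + 0.28 = 2.28.
Because errors are independent across components, Cov(Tᵢ,Tⱼ) = Cov(Xᵢ,Xⱼ); the off-diagonal part of the true-score variance is the same as above.
True-score variance = [0.89 + 0.88] + 0.28 = 1.77 + 0.28 = 2.05.
Reliability = 2.05 / 2.28 = 0.899.

0.899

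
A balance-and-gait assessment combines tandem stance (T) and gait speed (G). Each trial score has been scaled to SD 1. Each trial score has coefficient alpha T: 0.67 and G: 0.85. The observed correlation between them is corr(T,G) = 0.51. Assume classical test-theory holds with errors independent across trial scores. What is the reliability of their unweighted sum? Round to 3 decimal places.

Var(T+G) = 2 + 2·[0.51] = 2 + 1.02 = 3.02.
Because errors are independent across components, Cov(Tᵢ,Tⱼ) = Cov(Xᵢ,Xⱼ); the off-diagonal part of the true-score variance is the same as above.
True-score variance = [0.67 + 0.85] + 1.02 = 1.52 + 1.02 = 2.54.
Reliability = 2.54 / 3.02 = 0.841.

0.841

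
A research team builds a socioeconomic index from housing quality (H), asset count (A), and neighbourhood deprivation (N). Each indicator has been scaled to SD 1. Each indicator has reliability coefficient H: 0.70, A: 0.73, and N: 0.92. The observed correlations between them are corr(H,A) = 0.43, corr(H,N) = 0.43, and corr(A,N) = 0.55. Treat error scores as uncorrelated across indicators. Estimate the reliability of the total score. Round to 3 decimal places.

0.888

Var(H+A+N) = 3 + 2·[0.43 + 0.43 + 0.55] = 3 + 2.82 = 5.82.
Because errors are independent across components, Cov(Tᵢ,Tⱼ) = Cov(Xᵢ,Xⱼ); the off-diagonal part of the true-score variance is the same as above.
True-score variance = [0.70 + 0.73 + 0.92] + 2.82 = 2.35 + 2.82 = 5.17.
Reliability = 5.17 / 5.82 = 0.888.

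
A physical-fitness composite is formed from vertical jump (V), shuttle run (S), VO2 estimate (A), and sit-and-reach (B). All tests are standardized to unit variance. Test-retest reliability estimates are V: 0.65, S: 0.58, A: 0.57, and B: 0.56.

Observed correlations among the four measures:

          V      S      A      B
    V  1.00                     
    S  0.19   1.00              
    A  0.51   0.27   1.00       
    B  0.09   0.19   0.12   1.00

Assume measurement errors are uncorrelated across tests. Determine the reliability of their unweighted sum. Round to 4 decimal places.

Var(V+S+A+B) = 4 + 2·[0.19 + 0.51 + 0.09 + 0.27 + 0.19 + 0.12] = 4 + 2.74 = 6.74.
With uncorrelated errors the cross-covariances are all true-score covariance, so they carry over unchanged; only the diagonal terms shrink to ρᵢσᵢ².
True-score variance = [0.65 + 0.58 + 0.57 + 0.56] + 2.74 = 2.36 + 2.74 = 5.1.
Reliability = 5.1 / 6.74 = 0.7567.

0.7567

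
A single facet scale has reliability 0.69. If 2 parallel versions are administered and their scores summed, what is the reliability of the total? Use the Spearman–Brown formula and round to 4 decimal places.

ρ_k = kρ / (1 + (k−1)ρ) = 2·0.69 / (1 + 1·0.69) = 1.380 / 1.690 = 0.8166.

0.8166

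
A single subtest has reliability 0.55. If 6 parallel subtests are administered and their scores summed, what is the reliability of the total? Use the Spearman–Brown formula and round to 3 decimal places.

0.880

ρ_k = kρ / (1 + (k−1)ρ) = 6·0.55 / (1 + 5·0.55) = 3.300 / 3.750 = 0.880.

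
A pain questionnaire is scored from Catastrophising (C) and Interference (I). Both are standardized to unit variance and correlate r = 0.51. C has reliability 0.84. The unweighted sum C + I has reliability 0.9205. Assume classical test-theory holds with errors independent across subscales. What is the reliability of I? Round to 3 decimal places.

0.920

Var(C+I) = 2 + 2·0.51 = 3.020.
True-score variance = ρ_C + ρ_I + 2·0.51, so 0.9205 = (0.84 + ρ_I + 1.02) / 3.020.
ρ_I = 0.9205·3.020 − 0.84 − 1.02 = 0.920.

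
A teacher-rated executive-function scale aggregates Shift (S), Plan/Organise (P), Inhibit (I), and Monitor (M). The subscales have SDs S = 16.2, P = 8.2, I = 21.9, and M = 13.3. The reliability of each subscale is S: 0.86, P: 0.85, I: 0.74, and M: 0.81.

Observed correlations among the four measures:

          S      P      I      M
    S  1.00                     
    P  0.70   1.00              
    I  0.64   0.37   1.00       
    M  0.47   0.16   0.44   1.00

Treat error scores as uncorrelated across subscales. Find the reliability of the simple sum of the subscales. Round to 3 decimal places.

Var(S+P+I+M) = 16.2² + 8.2² + 21.9² + 13.3² + 2·[16.2·8.2·0.70 + 16.2·21.9·0.64 + 16.2·13.3·0.47 + 8.2·21.9·0.37 + 8.2·13.3·0.16 + 21.9·13.3·0.44] = 986.18 + 1266.73 = 2252.91.
With uncorrelated errors the cross-covariances are all true-score covariance, so they carry over unchanged; only the diagonal terms shrink to ρᵢσᵢ².
True-score variance = [16.2²·0.86 + 8.2²·0.85 + 21.9²·0.74 + 13.3²·0.81] + 1266.73 = 781.045 + 1266.73 = 2047.78.
Reliability = 2047.78 / 2252.91 = 0.909.

0.909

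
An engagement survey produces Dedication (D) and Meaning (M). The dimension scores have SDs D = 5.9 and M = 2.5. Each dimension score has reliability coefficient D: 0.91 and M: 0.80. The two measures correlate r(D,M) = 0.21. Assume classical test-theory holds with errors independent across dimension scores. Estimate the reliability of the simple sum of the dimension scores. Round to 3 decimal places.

0.907

Var(D+M) = 5.9² + 2.5² + 2·[5.9·2.5·0.21] = 41.06 + 6.195 = 47.255.
With uncorrelated errors the cross-covariances are all true-score covariance, so they carry over unchanged; only the diagonal terms shrink to ρᵢσᵢ².
True-score variance = [5.9²·0.91 + 2.5²·0.80] + 6.195 = 36.6771 + 6.195 = 42.8721.
Reliability = 42.8721 / 47.255 = 0.907.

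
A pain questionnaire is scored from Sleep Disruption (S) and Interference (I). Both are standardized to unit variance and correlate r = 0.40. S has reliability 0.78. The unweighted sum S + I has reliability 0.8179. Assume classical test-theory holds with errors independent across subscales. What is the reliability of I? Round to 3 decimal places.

0.710

Var(S+I) = 2 + 2·0.40 = 2.800.
True-score variance = ρ_S + ρ_I + 2·0.40, so 0.8179 = (0.78 + ρ_I + 0.80) / 2.800.
ρ_I = 0.8179·2.800 − 0.78 − 0.80 = 0.710.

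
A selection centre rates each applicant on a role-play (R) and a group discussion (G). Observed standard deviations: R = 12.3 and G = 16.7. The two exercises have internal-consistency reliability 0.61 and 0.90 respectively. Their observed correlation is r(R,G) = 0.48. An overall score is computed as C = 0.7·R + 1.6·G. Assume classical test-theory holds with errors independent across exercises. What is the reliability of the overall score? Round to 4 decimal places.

0.9006

Var(C) = 0.7²·12.3² + 1.6²·16.7² + 2·[1.12·12.3·16.7·0.48] = 788.091 + 220.857 = 1008.95.
Because errors are independent across components, Cov(Tᵢ,Tⱼ) = Cov(Xᵢ,Xⱼ); the off-diagonal part of the true-score variance is the same as above.
True-score variance = [0.7²·12.3²·0.61 + 1.6²·16.7²·0.90] + 220.857 = 687.783 + 220.857 = 908.64.
Reliability = 908.64 / 1008.95 = 0.9006.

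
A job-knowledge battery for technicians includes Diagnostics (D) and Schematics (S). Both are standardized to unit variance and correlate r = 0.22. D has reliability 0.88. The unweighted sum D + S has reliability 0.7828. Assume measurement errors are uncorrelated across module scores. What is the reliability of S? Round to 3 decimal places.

Var(D+S) = 2 + 2·0.22 = 2.440.
True-score variance = ρ_D + ρ_S + 2·0.22, so 0.7828 = (0.88 + ρ_S + 0.44) / 2.440.
ρ_S = 0.7828·2.440 − 0.88 − 0.44 = 0.590.

0.590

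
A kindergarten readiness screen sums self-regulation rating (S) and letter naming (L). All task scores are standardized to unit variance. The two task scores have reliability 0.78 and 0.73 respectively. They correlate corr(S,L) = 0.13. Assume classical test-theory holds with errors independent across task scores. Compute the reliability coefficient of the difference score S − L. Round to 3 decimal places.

Var(S−L) = 1 + 1 − 2·0.13 = 2 − 0.26 = 1.74.
Because errors are independent across components, Cov(Tᵢ,Tⱼ) = Cov(Xᵢ,Xⱼ); the off-diagonal part of the true-score variance is the same as above.
True-score variance = [0.78 + 0.73] − 0.26 = 1.51 − 0.26 = 1.25.
Reliability = 1.25 / 1.74 = 0.718.

0.718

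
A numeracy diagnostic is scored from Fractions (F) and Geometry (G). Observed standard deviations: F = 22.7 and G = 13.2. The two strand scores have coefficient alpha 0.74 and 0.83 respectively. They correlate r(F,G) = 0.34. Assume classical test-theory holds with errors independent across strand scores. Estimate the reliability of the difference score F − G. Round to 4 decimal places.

Var(F−G) = 22.7² + 13.2² − 2·22.7·13.2·0.34 = 689.53 − 203.755 = 485.775.
Because errors are independent across components, Cov(Tᵢ,Tⱼ) = Cov(Xᵢ,Xⱼ); the off-diagonal part of the true-score variance is the same as above.
True-score variance = [22.7²·0.74 + 13.2²·0.83] − 203.755 = 525.934 − 203.755 = 322.179.
Reliability = 322.179 / 485.775 = 0.6632.

0.6632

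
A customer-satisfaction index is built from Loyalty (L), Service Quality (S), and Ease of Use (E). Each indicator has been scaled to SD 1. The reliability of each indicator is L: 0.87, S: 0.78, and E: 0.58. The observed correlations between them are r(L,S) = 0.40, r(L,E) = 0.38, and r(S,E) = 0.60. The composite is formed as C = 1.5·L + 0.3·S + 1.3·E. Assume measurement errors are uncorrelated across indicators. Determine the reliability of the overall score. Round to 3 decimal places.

0.839

Var(C) = 1.5² + 0.3² + 1.3² + 2·[0.45·0.40 + 1.95·0.38 + 0.39·0.60] = 4.03 + 2.31 = 6.34.
With uncorrelated errors the cross-covariances are all true-score covariance, so they carry over unchanged; only the diagonal terms shrink to ρᵢσᵢ².
True-score variance = [1.5²·0.87 + 0.3²·0.78 + 1.3²·0.58] + 2.31 = 3.0079 + 2.31 = 5.3179.
Reliability = 5.3179 / 6.34 = 0.839.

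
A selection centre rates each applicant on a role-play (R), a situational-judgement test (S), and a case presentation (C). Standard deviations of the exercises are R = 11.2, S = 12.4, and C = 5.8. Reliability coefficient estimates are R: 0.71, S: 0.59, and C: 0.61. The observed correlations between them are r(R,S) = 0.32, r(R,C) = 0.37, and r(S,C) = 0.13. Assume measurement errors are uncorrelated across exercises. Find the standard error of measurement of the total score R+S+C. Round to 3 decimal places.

Var(total) = 312.84 + 155.653 = 468.493.
True-score variance = 200.301 + 155.653 = 355.954, so reliability = 0.7598.
Error variance = 468.493 − 355.954 = 112.539; SEM = √112.539 = 10.608.

10.608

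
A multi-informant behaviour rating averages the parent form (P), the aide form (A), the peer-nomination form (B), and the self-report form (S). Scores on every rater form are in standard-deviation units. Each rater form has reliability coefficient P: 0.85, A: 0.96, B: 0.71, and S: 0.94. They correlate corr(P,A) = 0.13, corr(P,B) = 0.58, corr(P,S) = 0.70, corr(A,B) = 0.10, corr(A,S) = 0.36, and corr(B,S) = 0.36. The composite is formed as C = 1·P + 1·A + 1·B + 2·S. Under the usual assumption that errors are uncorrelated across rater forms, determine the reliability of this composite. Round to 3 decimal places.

Var(C) = 1 + 1 + 1 + 2² + 2·[0.13 + 0.58 + 2·0.70 + 0.10 + 2·0.36 + 2·0.36] = 7 + 7.3 = 14.3.
With uncorrelated errors the cross-covariances are all true-score covariance, so they carry over unchanged; only the diagonal terms shrink to ρᵢσᵢ².
True-score variance = [0.85 + 0.96 + 0.71 + 2²·0.94] + 7.3 = 6.28 + 7.3 = 13.58.
Reliability = 13.58 / 14.3 = 0.950.

0.950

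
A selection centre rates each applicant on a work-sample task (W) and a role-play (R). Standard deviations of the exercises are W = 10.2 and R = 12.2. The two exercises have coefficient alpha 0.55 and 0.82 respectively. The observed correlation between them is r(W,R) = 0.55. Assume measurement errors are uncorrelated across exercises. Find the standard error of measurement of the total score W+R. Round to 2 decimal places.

Var(total) = 252.88 + 136.884 = 389.764.
True-score variance = 179.271 + 136.884 = 316.155, so reliability = 0.8111.
Error variance = 389.764 − 316.155 = 73.6092; SEM = √73.6092 = 8.58.

8.58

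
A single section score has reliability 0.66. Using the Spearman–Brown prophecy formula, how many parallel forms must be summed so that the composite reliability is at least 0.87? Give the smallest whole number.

4

k ≥ ρ*(1−ρ₁)/(ρ₁(1−ρ*)) = 0.87·0.34 / (0.66·0.13) = 3.448.
Smallest integer k = 4.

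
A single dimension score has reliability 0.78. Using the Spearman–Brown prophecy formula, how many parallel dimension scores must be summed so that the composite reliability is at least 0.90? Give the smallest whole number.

k ≥ ρ*(1−ρ₁)/(ρ₁(1−ρ*)) = 0.90·0.22 / (0.78·0.10) = 2.538.
Smallest integer k = 3.

3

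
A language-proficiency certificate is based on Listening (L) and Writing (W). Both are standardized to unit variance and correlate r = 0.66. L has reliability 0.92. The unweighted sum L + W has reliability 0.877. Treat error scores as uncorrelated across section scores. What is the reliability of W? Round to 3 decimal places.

Var(L+W) = 2 + 2·0.66 = 3.320.
True-score variance = ρ_L + ρ_W + 2·0.66, so 0.877 = (0.92 + ρ_W + 1.32) / 3.320.
ρ_W = 0.877·3.320 − 0.92 − 1.32 = 0.672.

0.672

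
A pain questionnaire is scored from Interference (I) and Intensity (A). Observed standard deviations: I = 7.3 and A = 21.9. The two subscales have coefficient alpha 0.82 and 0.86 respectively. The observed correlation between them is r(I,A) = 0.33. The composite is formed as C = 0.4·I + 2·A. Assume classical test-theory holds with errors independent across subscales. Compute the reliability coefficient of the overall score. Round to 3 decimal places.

0.866

Var(C) = 0.4²·7.3² + 2²·21.9² + 2·[0.8·7.3·21.9·0.33] = 1926.97 + 84.4114 = 2011.38.
Because errors are independent across components, Cov(Tᵢ,Tⱼ) = Cov(Xᵢ,Xⱼ); the off-diagonal part of the true-score variance is the same as above.
True-score variance = [0.4²·7.3²·0.82 + 2²·21.9²·0.86] + 84.4114 = 1656.85 + 84.4114 = 1741.26.
Reliability = 1741.26 / 2011.38 = 0.866.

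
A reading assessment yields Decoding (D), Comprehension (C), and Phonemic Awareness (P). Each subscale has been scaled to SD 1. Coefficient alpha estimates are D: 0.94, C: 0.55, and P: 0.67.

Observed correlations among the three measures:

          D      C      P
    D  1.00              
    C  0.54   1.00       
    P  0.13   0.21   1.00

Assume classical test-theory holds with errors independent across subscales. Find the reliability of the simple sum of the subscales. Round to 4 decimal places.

Var(D+C+P) = 3 + 2·[0.54 + 0.13 + 0.21] = 3 + 1.76 = 4.76.
With uncorrelated errors the cross-covariances are all true-score covariance, so they carry over unchanged; only the diagonal terms shrink to ρᵢσᵢ².
True-score variance = [0.94 + 0.55 + 0.67] + 1.76 = 2.16 + 1.76 = 3.92.
Reliability = 3.92 / 4.76 = 0.8235.

0.8235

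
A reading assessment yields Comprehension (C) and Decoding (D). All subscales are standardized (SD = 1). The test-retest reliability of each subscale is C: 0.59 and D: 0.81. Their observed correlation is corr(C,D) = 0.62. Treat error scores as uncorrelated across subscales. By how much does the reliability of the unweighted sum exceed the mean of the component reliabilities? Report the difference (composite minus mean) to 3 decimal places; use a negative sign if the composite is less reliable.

0.115

Var(sum) = 2 + 1.24 = 3.24; true-score variance = 1.4 + 1.24 = 2.64; composite reliability = 0.8148.
Mean component reliability = 0.7000.
Difference = 0.8148 − 0.7000 = 0.115.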